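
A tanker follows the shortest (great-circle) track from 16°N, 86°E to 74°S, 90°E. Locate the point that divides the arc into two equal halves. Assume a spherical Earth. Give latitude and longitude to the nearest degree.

≈ 29°S, 87°E

From cos δ = sin φ₁ sin φ₂ + cos φ₁ cos φ₂ cos Δλ, the central angle is δ ≈ 1.571 rad (90.0°).
Interpolate at f = 1/2 with slerp weights a = sin((1−f)δ)/sin δ ≈ 0.707, b = sin(fδ)/sin δ ≈ 0.707.
p = a·p₁ + b·p₂ ≈ (0.047, 0.873, -0.485); φ = arcsin(p_z) ≈ -29.01°, λ = atan2(p_y, p_x) ≈ 86.89°.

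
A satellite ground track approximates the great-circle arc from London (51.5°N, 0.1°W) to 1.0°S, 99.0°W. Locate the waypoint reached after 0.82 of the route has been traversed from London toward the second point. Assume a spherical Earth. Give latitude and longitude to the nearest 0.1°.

≈ 12.6°N, 88.1°W

Convert each endpoint to a unit vector on the sphere (x = cos φ cos λ, y = cos φ sin λ, z = sin φ).
The central angle between the endpoints is δ = arccos(p₁·p₂) ≈ 1.681 rad (96.3°).
Interpolate at f = 0.82 with slerp weights a = sin((1−f)δ)/sin δ ≈ 0.300, b = sin(fδ)/sin δ ≈ 0.988.
p = a·p₁ + b·p₂ ≈ (0.032, -0.976, 0.217); φ = arcsin(p_z) ≈ 12.56°, λ = atan2(p_y, p_x) ≈ -88.11°.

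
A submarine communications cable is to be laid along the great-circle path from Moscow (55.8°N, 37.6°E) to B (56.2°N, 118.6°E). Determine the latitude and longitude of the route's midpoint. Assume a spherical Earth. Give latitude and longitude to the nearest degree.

Convert each endpoint to a unit vector on the sphere (x = cos φ cos λ, y = cos φ sin λ, z = sin φ).
The central angle between the endpoints is δ = arccos(p₁·p₂) ≈ 0.743 rad (42.6°).
Interpolate at f = 1/2 with slerp weights a = sin((1−f)δ)/sin δ ≈ 0.537, b = sin(fδ)/sin δ ≈ 0.537.
p = a·p₁ + b·p₂ ≈ (0.096, 0.446, 0.890); φ = arcsin(p_z) ≈ 62.85°, λ = atan2(p_y, p_x) ≈ 77.85°.

≈ (63°N, 78°E)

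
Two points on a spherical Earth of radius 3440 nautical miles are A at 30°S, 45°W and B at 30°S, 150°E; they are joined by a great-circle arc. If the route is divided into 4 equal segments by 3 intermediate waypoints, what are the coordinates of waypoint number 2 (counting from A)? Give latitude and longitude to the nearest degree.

≈ 77°S, 128°W

Write both endpoints as unit vectors p₁, p₂ with components (cos φ cos λ, cos φ sin λ, sin φ).
The central angle between the endpoints is δ = arccos(p₁·p₂) ≈ 2.065 rad (118.3°).
Interpolate at f = 2/4 with slerp weights a = sin((1−f)δ)/sin δ ≈ 0.975, b = sin(fδ)/sin δ ≈ 0.975.
p = a·p₁ + b·p₂ ≈ (-0.134, -0.175, -0.975); φ = arcsin(p_z) ≈ -77.26°, λ = atan2(p_y, p_x) ≈ -127.50°.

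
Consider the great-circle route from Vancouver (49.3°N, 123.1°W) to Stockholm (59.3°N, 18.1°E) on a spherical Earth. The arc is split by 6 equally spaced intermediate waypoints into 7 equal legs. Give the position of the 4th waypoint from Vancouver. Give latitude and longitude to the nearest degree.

Write both endpoints as unit vectors p₁, p₂ with components (cos φ cos λ, cos φ sin λ, sin φ).
The central angle between the endpoints is δ = arccos(p₁·p₂) ≈ 1.168 rad (66.9°).
Interpolate at f = 4/7 with slerp weights a = sin((1−f)δ)/sin δ ≈ 0.522, b = sin(fδ)/sin δ ≈ 0.673.
p = a·p₁ + b·p₂ ≈ (0.141, -0.178, 0.974); φ = arcsin(p_z) ≈ 76.87°, λ = atan2(p_y, p_x) ≈ -51.71°.

≈ (77°N, 52°W)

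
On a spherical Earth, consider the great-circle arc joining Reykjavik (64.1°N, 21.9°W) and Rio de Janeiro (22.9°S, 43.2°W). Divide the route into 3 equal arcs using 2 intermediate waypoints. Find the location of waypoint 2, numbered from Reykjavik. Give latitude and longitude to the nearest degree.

Write both endpoints as unit vectors p₁, p₂ with components (cos φ cos λ, cos φ sin λ, sin φ).
The central angle between the endpoints is δ = arccos(p₁·p₂) ≈ 1.546 rad (88.6°).
Interpolate at f = 2/3 with slerp weights a = sin((1−f)δ)/sin δ ≈ 0.493, b = sin(fδ)/sin δ ≈ 0.858.
p = a·p₁ + b·p₂ ≈ (0.776, -0.621, 0.110); φ = arcsin(p_z) ≈ 6.29°, λ = atan2(p_y, p_x) ≈ -38.69°.

≈ 6°N, 39°W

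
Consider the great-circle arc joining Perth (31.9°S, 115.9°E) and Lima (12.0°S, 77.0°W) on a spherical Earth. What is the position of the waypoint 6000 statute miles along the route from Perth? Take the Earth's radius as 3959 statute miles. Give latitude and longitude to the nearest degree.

≈ (57°S, 98°W)

Write both endpoints as unit vectors p₁, p₂ with components (cos φ cos λ, cos φ sin λ, sin φ).
The central angle between the endpoints is δ = arccos(p₁·p₂) ≈ 2.346 rad (134.4°). The total great-circle distance is δ·R ≈ 2.346 × 3959 ≈ 9286 mi, so the target fraction is f = 6000/9286 ≈ 0.646.
Interpolate at f ≈ 0.646 with slerp weights a = sin((1−f)δ)/sin δ ≈ 1.033, b = sin(fδ)/sin δ ≈ 1.397.
p = a·p₁ + b·p₂ ≈ (-0.076, -0.543, -0.836); φ = arcsin(p_z) ≈ -56.75°, λ = atan2(p_y, p_x) ≈ -97.92°.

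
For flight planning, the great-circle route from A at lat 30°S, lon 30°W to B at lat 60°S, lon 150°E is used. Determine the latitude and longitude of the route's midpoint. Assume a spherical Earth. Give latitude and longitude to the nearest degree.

Convert each endpoint to a unit vector on the sphere (x = cos φ cos λ, y = cos φ sin λ, z = sin φ).
The central angle between the endpoints is δ = arccos(p₁·p₂) ≈ 1.571 rad (90.0°).
Interpolate at f = 1/2 with slerp weights a = sin((1−f)δ)/sin δ ≈ 0.707, b = sin(fδ)/sin δ ≈ 0.707.
p = a·p₁ + b·p₂ ≈ (0.224, -0.129, -0.966); φ = arcsin(p_z) ≈ -75.00°, λ = atan2(p_y, p_x) ≈ -30.00°.

≈ lat 75°S, lon 30°W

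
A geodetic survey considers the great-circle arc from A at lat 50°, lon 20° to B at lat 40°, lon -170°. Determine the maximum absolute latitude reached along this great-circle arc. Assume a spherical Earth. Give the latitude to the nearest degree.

≈ 85°

The great circle lies in the plane with unit normal n̂ = (p₁ × p₂)/|p₁ × p₂|.
Here n̂_z ≈ +0.086; the vertex latitude is φ_max = arccos|n̂_z| ≈ 85.1°.
Check via Clairaut: cos φ_max = |cos φ₁| · sin C = cos(50.0°)·sin(7.6°) ≈ 0.086, again giving ≈ 85.1°.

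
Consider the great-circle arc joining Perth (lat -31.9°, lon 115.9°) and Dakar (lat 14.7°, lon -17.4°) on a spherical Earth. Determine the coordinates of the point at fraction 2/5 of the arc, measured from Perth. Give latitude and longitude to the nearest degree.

Convert each endpoint to a unit vector on the sphere (x = cos φ cos λ, y = cos φ sin λ, z = sin φ).
The central angle between the endpoints is δ = arccos(p₁·p₂) ≈ 2.342 rad (134.2°).
Interpolate at f = 2/5 with slerp weights a = sin((1−f)δ)/sin δ ≈ 1.376, b = sin(fδ)/sin δ ≈ 1.124.
p = a·p₁ + b·p₂ ≈ (0.527, 0.726, -0.442); φ = arcsin(p_z) ≈ -26.23°, λ = atan2(p_y, p_x) ≈ 54.00°.

≈ lat -26°, lon 54°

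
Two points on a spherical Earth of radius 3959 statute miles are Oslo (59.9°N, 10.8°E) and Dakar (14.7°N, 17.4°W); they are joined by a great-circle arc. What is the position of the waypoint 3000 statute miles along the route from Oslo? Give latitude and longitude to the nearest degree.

≈ 21°N, 15°W

The haversine formula gives a central angle δ ≈ 0.867 rad (49.7°) between the endpoints. The total great-circle distance is δ·R ≈ 0.867 × 3959 ≈ 3433 mi, so the target fraction is f = 3000/3433 ≈ 0.874.
Interpolate at f ≈ 0.874 with slerp weights a = sin((1−f)δ)/sin δ ≈ 0.143, b = sin(fδ)/sin δ ≈ 0.901.
p = a·p₁ + b·p₂ ≈ (0.903, -0.247, 0.353); φ = arcsin(p_z) ≈ 20.64°, λ = atan2(p_y, p_x) ≈ -15.32°.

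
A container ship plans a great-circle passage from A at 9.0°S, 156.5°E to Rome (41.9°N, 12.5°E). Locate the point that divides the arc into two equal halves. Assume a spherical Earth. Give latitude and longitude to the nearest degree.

Write both endpoints as unit vectors p₁, p₂ with components (cos φ cos λ, cos φ sin λ, sin φ).
The central angle between the endpoints is δ = arccos(p₁·p₂) ≈ 2.345 rad (134.4°).
Interpolate at f = 1/2 with slerp weights a = sin((1−f)δ)/sin δ ≈ 1.289, b = sin(fδ)/sin δ ≈ 1.289.
p = a·p₁ + b·p₂ ≈ (-0.231, 0.715, 0.659); φ = arcsin(p_z) ≈ 41.25°, λ = atan2(p_y, p_x) ≈ 107.89°.

≈ 41°N, 108°E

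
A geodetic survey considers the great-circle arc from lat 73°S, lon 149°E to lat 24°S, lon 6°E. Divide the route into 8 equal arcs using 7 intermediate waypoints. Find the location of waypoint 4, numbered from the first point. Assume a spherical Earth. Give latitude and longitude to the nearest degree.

From cos δ = sin φ₁ sin φ₂ + cos φ₁ cos φ₂ cos Δλ, the central angle is δ ≈ 1.394 rad (79.9°).
Interpolate at f = 4/8 with slerp weights a = sin((1−f)δ)/sin δ ≈ 0.652, b = sin(fδ)/sin δ ≈ 0.652.
p = a·p₁ + b·p₂ ≈ (0.429, 0.160, -0.889); φ = arcsin(p_z) ≈ -62.74°, λ = atan2(p_y, p_x) ≈ 20.51°.

≈ lat 63°S, lon 21°E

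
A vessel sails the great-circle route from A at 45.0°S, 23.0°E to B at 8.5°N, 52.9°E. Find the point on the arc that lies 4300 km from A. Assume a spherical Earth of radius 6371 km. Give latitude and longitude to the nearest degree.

Write both endpoints as unit vectors p₁, p₂ with components (cos φ cos λ, cos φ sin λ, sin φ).
The central angle between the endpoints is δ = arccos(p₁·p₂) ≈ 1.045 rad (59.9°). The total great-circle distance is δ·R ≈ 1.045 × 6371 ≈ 6659 km, so the target fraction is f = 4300/6659 ≈ 0.646.
Interpolate at f ≈ 0.646 with slerp weights a = sin((1−f)δ)/sin δ ≈ 0.418, b = sin(fδ)/sin δ ≈ 0.722.
p = a·p₁ + b·p₂ ≈ (0.703, 0.685, -0.189); φ = arcsin(p_z) ≈ -10.90°, λ = atan2(p_y, p_x) ≈ 44.26°.

≈ 11°S, 44°E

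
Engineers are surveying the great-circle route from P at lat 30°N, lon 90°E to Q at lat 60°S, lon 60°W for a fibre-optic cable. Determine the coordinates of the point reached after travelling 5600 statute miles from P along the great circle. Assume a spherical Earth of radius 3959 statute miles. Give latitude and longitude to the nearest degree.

≈ lat 44°S, lon 54°E

Write both endpoints as unit vectors p₁, p₂ with components (cos φ cos λ, cos φ sin λ, sin φ).
The central angle between the endpoints is δ = arccos(p₁·p₂) ≈ 2.512 rad (143.9°). The total great-circle distance is δ·R ≈ 2.512 × 3959 ≈ 9943 mi, so the target fraction is f = 5600/9943 ≈ 0.563.
Interpolate at f ≈ 0.563 with slerp weights a = sin((1−f)δ)/sin δ ≈ 1.510, b = sin(fδ)/sin δ ≈ 1.677.
p = a·p₁ + b·p₂ ≈ (0.419, 0.582, -0.697); φ = arcsin(p_z) ≈ -44.17°, λ = atan2(p_y, p_x) ≈ 54.24°.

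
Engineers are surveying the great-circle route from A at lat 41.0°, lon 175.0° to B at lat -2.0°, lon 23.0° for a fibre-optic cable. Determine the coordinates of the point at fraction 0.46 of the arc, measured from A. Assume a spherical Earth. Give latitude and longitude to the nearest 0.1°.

Convert each endpoint to a unit vector on the sphere (x = cos φ cos λ, y = cos φ sin λ, z = sin φ).
The central angle between the endpoints is δ = arccos(p₁·p₂) ≈ 2.331 rad (133.5°).
Interpolate at f = 0.46 with slerp weights a = sin((1−f)δ)/sin δ ≈ 1.313, b = sin(fδ)/sin δ ≈ 1.212.
p = a·p₁ + b·p₂ ≈ (0.127, 0.559, 0.819); φ = arcsin(p_z) ≈ 54.99°, λ = atan2(p_y, p_x) ≈ 77.16°.

≈ lat 55.0°, lon 77.2°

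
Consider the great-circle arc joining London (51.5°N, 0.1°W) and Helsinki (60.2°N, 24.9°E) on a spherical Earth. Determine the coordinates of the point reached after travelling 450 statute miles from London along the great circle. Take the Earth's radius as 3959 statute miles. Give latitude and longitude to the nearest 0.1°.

≈ 55.5°N, 8.5°E

Write both endpoints as unit vectors p₁, p₂ with components (cos φ cos λ, cos φ sin λ, sin φ).
The central angle between the endpoints is δ = arccos(p₁·p₂) ≈ 0.286 rad (16.4°). The total great-circle distance is δ·R ≈ 0.286 × 3959 ≈ 1130 mi, so the target fraction is f = 450/1130 ≈ 0.398.
Interpolate at f ≈ 0.398 with slerp weights a = sin((1−f)δ)/sin δ ≈ 0.607, b = sin(fδ)/sin δ ≈ 0.403.
p = a·p₁ + b·p₂ ≈ (0.559, 0.084, 0.825); φ = arcsin(p_z) ≈ 55.55°, λ = atan2(p_y, p_x) ≈ 8.50°.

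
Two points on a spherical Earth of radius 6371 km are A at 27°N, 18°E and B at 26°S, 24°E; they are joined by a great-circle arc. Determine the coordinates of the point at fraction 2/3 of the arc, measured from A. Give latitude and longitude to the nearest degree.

Convert each endpoint to a unit vector on the sphere (x = cos φ cos λ, y = cos φ sin λ, z = sin φ).
The central angle between the endpoints is δ = arccos(p₁·p₂) ≈ 0.931 rad (53.3°).
Interpolate at f = 2/3 with slerp weights a = sin((1−f)δ)/sin δ ≈ 0.381, b = sin(fδ)/sin δ ≈ 0.725.
p = a·p₁ + b·p₂ ≈ (0.918, 0.370, -0.145); φ = arcsin(p_z) ≈ -8.34°, λ = atan2(p_y, p_x) ≈ 21.95°.

≈ 8°S, 22°E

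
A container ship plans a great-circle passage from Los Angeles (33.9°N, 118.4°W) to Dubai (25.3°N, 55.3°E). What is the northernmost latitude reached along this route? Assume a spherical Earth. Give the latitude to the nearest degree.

≈ 85°N

The great circle lies in the plane with unit normal n̂ = (p₁ × p₂)/|p₁ × p₂|.
Here n̂_z ≈ +0.096; the vertex latitude is φ_max = arccos|n̂_z| ≈ 84.5°.
Check via Clairaut: cos φ_max = |cos φ₁| · sin C = cos(33.9°)·sin(6.6°) ≈ 0.096, again giving ≈ 84.5°.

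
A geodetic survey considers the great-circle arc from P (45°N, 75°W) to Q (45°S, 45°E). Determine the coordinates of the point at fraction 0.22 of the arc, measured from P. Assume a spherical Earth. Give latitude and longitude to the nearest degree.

≈ (28°N, 43°W)

The haversine formula gives a central angle δ ≈ 2.419 rad (138.6°) between the endpoints.
Interpolate at f = 0.22 with slerp weights a = sin((1−f)δ)/sin δ ≈ 1.437, b = sin(fδ)/sin δ ≈ 0.767.
p = a·p₁ + b·p₂ ≈ (0.647, -0.598, 0.474); φ = arcsin(p_z) ≈ 28.28°, λ = atan2(p_y, p_x) ≈ -42.76°.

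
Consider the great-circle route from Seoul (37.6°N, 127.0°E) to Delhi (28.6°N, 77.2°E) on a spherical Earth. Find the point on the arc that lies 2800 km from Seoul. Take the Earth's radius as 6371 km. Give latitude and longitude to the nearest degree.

≈ 35°N, 96°E

Convert each endpoint to a unit vector on the sphere (x = cos φ cos λ, y = cos φ sin λ, z = sin φ).
The central angle between the endpoints is δ = arccos(p₁·p₂) ≈ 0.736 rad (42.2°). The total great-circle distance is δ·R ≈ 0.736 × 6371 ≈ 4690 km, so the target fraction is f = 2800/4690 ≈ 0.597.
Interpolate at f ≈ 0.597 with slerp weights a = sin((1−f)δ)/sin δ ≈ 0.435, b = sin(fδ)/sin δ ≈ 0.634.
p = a·p₁ + b·p₂ ≈ (-0.084, 0.818, 0.569); φ = arcsin(p_z) ≈ 34.68°, λ = atan2(p_y, p_x) ≈ 95.89°.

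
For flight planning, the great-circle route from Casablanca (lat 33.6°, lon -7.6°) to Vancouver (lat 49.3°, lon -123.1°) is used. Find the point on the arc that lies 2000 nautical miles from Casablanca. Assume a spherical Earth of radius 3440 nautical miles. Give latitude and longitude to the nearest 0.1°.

≈ lat 56.0°, lon -43.6°

Convert each endpoint to a unit vector on the sphere (x = cos φ cos λ, y = cos φ sin λ, z = sin φ).
The central angle between the endpoints is δ = arccos(p₁·p₂) ≈ 1.384 rad (79.3°). The total great-circle distance is δ·R ≈ 1.384 × 3440 ≈ 4761 nmi, so the target fraction is f = 2000/4761 ≈ 0.420.
Interpolate at f ≈ 0.420 with slerp weights a = sin((1−f)δ)/sin δ ≈ 0.732, b = sin(fδ)/sin δ ≈ 0.559.
p = a·p₁ + b·p₂ ≈ (0.405, -0.386, 0.829); φ = arcsin(p_z) ≈ 55.97°, λ = atan2(p_y, p_x) ≈ -43.60°.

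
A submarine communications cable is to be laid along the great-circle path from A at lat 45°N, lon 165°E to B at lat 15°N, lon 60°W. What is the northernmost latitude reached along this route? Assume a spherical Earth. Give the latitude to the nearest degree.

≈ 60°N

The great circle lies in the plane with unit normal n̂ = (p₁ × p₂)/|p₁ × p₂|.
Here n̂_z ≈ +0.506; the vertex latitude is φ_max = arccos|n̂_z| ≈ 59.6°.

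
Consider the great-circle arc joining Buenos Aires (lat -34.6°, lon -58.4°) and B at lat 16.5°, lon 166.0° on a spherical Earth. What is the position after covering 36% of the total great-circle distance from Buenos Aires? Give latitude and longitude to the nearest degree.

≈ lat -31°, lon -117°

Convert each endpoint to a unit vector on the sphere (x = cos φ cos λ, y = cos φ sin λ, z = sin φ).
The central angle between the endpoints is δ = arccos(p₁·p₂) ≈ 2.382 rad (136.5°).
Interpolate at f = 0.36 with slerp weights a = sin((1−f)δ)/sin δ ≈ 1.451, b = sin(fδ)/sin δ ≈ 1.098.
p = a·p₁ + b·p₂ ≈ (-0.396, -0.762, -0.512); φ = arcsin(p_z) ≈ -30.79°, λ = atan2(p_y, p_x) ≈ -117.45°.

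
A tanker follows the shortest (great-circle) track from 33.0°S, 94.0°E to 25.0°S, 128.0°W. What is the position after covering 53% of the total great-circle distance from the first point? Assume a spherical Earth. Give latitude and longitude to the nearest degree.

≈ 56°S, 175°E

Write both endpoints as unit vectors p₁, p₂ with components (cos φ cos λ, cos φ sin λ, sin φ).
The central angle between the endpoints is δ = arccos(p₁·p₂) ≈ 1.912 rad (109.6°).
Interpolate at f = 0.53 with slerp weights a = sin((1−f)δ)/sin δ ≈ 0.830, b = sin(fδ)/sin δ ≈ 0.901.
p = a·p₁ + b·p₂ ≈ (-0.551, 0.052, -0.833); φ = arcsin(p_z) ≈ -56.39°, λ = atan2(p_y, p_x) ≈ 174.66°.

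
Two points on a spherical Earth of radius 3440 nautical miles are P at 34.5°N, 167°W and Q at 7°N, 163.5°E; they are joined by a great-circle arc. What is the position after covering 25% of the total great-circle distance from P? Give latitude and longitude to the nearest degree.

≈ 28°N, 176°W

From cos δ = sin φ₁ sin φ₂ + cos φ₁ cos φ₂ cos Δλ, the central angle is δ ≈ 0.675 rad (38.7°).
Interpolate at f = 0.25 with slerp weights a = sin((1−f)δ)/sin δ ≈ 0.776, b = sin(fδ)/sin δ ≈ 0.269.
p = a·p₁ + b·p₂ ≈ (-0.879, -0.068, 0.472); φ = arcsin(p_z) ≈ 28.18°, λ = atan2(p_y, p_x) ≈ -175.57°.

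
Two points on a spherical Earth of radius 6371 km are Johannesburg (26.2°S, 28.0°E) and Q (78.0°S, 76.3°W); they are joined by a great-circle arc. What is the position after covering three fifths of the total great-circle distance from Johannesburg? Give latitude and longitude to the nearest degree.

Write both endpoints as unit vectors p₁, p₂ with components (cos φ cos λ, cos φ sin λ, sin φ).
The central angle between the endpoints is δ = arccos(p₁·p₂) ≈ 1.175 rad (67.3°).
Interpolate at f = 3/5 with slerp weights a = sin((1−f)δ)/sin δ ≈ 0.491, b = sin(fδ)/sin δ ≈ 0.702.
p = a·p₁ + b·p₂ ≈ (0.423, 0.065, -0.904); φ = arcsin(p_z) ≈ -64.64°, λ = atan2(p_y, p_x) ≈ 8.71°.

≈ (65°S, 9°E)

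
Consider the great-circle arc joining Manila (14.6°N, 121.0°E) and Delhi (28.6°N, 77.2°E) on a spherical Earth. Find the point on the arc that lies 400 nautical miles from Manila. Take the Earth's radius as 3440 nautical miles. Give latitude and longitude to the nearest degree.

≈ 17°N, 115°E

From cos δ = sin φ₁ sin φ₂ + cos φ₁ cos φ₂ cos Δλ, the central angle is δ ≈ 0.747 rad (42.8°). The total great-circle distance is δ·R ≈ 0.747 × 3440 ≈ 2569 nmi, so the target fraction is f = 400/2569 ≈ 0.156.
Interpolate at f ≈ 0.156 with slerp weights a = sin((1−f)δ)/sin δ ≈ 0.868, b = sin(fδ)/sin δ ≈ 0.171.
p = a·p₁ + b·p₂ ≈ (-0.399, 0.866, 0.301); φ = arcsin(p_z) ≈ 17.49°, λ = atan2(p_y, p_x) ≈ 114.75°.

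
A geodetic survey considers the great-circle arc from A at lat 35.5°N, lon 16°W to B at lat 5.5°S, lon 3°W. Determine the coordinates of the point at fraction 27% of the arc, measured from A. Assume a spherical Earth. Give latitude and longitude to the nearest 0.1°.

≈ lat 24.5°N, lon 11.8°W

Convert each endpoint to a unit vector on the sphere (x = cos φ cos λ, y = cos φ sin λ, z = sin φ).
The central angle between the endpoints is δ = arccos(p₁·p₂) ≈ 0.747 rad (42.8°).
Interpolate at f = 0.27 with slerp weights a = sin((1−f)δ)/sin δ ≈ 0.763, b = sin(fδ)/sin δ ≈ 0.295.
p = a·p₁ + b·p₂ ≈ (0.890, -0.187, 0.415); φ = arcsin(p_z) ≈ 24.52°, λ = atan2(p_y, p_x) ≈ -11.84°.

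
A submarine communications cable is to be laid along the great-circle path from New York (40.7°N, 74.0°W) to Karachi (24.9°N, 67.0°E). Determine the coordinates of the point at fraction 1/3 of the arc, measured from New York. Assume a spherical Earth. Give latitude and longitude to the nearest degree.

Convert each endpoint to a unit vector on the sphere (x = cos φ cos λ, y = cos φ sin λ, z = sin φ).
The central angle between the endpoints is δ = arccos(p₁·p₂) ≈ 1.834 rad (105.1°).
Interpolate at f = 1/3 with slerp weights a = sin((1−f)δ)/sin δ ≈ 0.973, b = sin(fδ)/sin δ ≈ 0.594.
p = a·p₁ + b·p₂ ≈ (0.414, -0.213, 0.885); φ = arcsin(p_z) ≈ 62.25°, λ = atan2(p_y, p_x) ≈ -27.24°.

≈ (62°N, 27°W)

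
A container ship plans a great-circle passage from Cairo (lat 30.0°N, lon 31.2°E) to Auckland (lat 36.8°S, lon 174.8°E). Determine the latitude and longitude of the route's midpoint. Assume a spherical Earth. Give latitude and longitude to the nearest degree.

Convert each endpoint to a unit vector on the sphere (x = cos φ cos λ, y = cos φ sin λ, z = sin φ).
The central angle between the endpoints is δ = arccos(p₁·p₂) ≈ 2.602 rad (149.1°).
Interpolate at f = 1/2 with slerp weights a = sin((1−f)δ)/sin δ ≈ 1.874, b = sin(fδ)/sin δ ≈ 1.874.
p = a·p₁ + b·p₂ ≈ (-0.106, 0.977, -0.186); φ = arcsin(p_z) ≈ -10.70°, λ = atan2(p_y, p_x) ≈ 96.21°.

≈ lat 11°S, lon 96°E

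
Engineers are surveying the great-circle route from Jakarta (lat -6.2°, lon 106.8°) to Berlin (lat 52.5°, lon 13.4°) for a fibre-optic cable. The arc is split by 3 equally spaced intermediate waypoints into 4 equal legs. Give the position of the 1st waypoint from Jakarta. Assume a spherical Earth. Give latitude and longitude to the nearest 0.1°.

Convert each endpoint to a unit vector on the sphere (x = cos φ cos λ, y = cos φ sin λ, z = sin φ).
The central angle between the endpoints is δ = arccos(p₁·p₂) ≈ 1.693 rad (97.0°).
Interpolate at f = 1/4 with slerp weights a = sin((1−f)δ)/sin δ ≈ 0.962, b = sin(fδ)/sin δ ≈ 0.414.
p = a·p₁ + b·p₂ ≈ (-0.031, 0.974, 0.224); φ = arcsin(p_z) ≈ 12.96°, λ = atan2(p_y, p_x) ≈ 91.85°.

≈ lat 13.0°, lon 91.8°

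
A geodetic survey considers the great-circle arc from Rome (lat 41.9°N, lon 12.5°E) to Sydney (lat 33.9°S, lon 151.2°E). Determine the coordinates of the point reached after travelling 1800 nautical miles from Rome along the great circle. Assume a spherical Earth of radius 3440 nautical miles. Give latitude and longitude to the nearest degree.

Write both endpoints as unit vectors p₁, p₂ with components (cos φ cos λ, cos φ sin λ, sin φ).
The central angle between the endpoints is δ = arccos(p₁·p₂) ≈ 2.562 rad (146.8°). The total great-circle distance is δ·R ≈ 2.562 × 3440 ≈ 8813 nmi, so the target fraction is f = 1800/8813 ≈ 0.204.
Interpolate at f ≈ 0.204 with slerp weights a = sin((1−f)δ)/sin δ ≈ 1.629, b = sin(fδ)/sin δ ≈ 0.912.
p = a·p₁ + b·p₂ ≈ (0.521, 0.627, 0.579); φ = arcsin(p_z) ≈ 35.41°, λ = atan2(p_y, p_x) ≈ 50.31°.

≈ lat 35°N, lon 50°E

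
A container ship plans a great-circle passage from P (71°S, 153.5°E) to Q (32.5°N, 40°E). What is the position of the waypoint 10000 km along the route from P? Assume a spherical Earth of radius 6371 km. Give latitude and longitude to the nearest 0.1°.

Write both endpoints as unit vectors p₁, p₂ with components (cos φ cos λ, cos φ sin λ, sin φ).
The central angle between the endpoints is δ = arccos(p₁·p₂) ≈ 2.236 rad (128.1°). The total great-circle distance is δ·R ≈ 2.236 × 6371 ≈ 14248 km, so the target fraction is f = 10000/14248 ≈ 0.702.
Interpolate at f ≈ 0.702 with slerp weights a = sin((1−f)δ)/sin δ ≈ 0.786, b = sin(fδ)/sin δ ≈ 1.271.
p = a·p₁ + b·p₂ ≈ (0.592, 0.803, -0.060); φ = arcsin(p_z) ≈ -3.46°, λ = atan2(p_y, p_x) ≈ 53.60°.

≈ (3.5°S, 53.6°E)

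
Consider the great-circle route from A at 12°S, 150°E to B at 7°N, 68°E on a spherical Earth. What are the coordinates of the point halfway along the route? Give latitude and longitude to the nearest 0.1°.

≈ 3.3°S, 108.6°E

Write both endpoints as unit vectors p₁, p₂ with components (cos φ cos λ, cos φ sin λ, sin φ).
The central angle between the endpoints is δ = arccos(p₁·p₂) ≈ 1.461 rad (83.7°).
Interpolate at f = 1/2 with slerp weights a = sin((1−f)δ)/sin δ ≈ 0.671, b = sin(fδ)/sin δ ≈ 0.671.
p = a·p₁ + b·p₂ ≈ (-0.319, 0.946, -0.058); φ = arcsin(p_z) ≈ -3.31°, λ = atan2(p_y, p_x) ≈ 108.64°.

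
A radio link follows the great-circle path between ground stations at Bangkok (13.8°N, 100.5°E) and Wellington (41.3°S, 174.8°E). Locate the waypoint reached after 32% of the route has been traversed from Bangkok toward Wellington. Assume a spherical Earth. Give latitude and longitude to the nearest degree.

Write both endpoints as unit vectors p₁, p₂ with components (cos φ cos λ, cos φ sin λ, sin φ).
The central angle between the endpoints is δ = arccos(p₁·p₂) ≈ 1.531 rad (87.7°).
Interpolate at f = 0.32 with slerp weights a = sin((1−f)δ)/sin δ ≈ 0.864, b = sin(fδ)/sin δ ≈ 0.471.
p = a·p₁ + b·p₂ ≈ (-0.505, 0.857, -0.105); φ = arcsin(p_z) ≈ -6.01°, λ = atan2(p_y, p_x) ≈ 120.53°.

≈ 6°S, 121°E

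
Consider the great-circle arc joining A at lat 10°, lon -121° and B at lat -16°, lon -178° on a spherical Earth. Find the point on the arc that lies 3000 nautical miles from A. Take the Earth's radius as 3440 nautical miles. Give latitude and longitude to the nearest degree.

≈ lat -11°, lon -166°

The haversine formula gives a central angle δ ≈ 1.084 rad (62.1°) between the endpoints. The total great-circle distance is δ·R ≈ 1.084 × 3440 ≈ 3729 nmi, so the target fraction is f = 3000/3729 ≈ 0.804.
Interpolate at f ≈ 0.804 with slerp weights a = sin((1−f)δ)/sin δ ≈ 0.238, b = sin(fδ)/sin δ ≈ 0.866.
p = a·p₁ + b·p₂ ≈ (-0.953, -0.230, -0.197); φ = arcsin(p_z) ≈ -11.39°, λ = atan2(p_y, p_x) ≈ -166.43°.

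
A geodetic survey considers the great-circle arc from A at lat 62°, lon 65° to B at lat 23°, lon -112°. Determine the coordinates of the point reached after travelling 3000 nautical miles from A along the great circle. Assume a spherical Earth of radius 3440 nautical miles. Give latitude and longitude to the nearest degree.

Write both endpoints as unit vectors p₁, p₂ with components (cos φ cos λ, cos φ sin λ, sin φ).
The central angle between the endpoints is δ = arccos(p₁·p₂) ≈ 1.657 rad (95.0°). The total great-circle distance is δ·R ≈ 1.657 × 3440 ≈ 5702 nmi, so the target fraction is f = 3000/5702 ≈ 0.526.
Interpolate at f ≈ 0.526 with slerp weights a = sin((1−f)δ)/sin δ ≈ 0.710, b = sin(fδ)/sin δ ≈ 0.769.
p = a·p₁ + b·p₂ ≈ (-0.124, -0.354, 0.927); φ = arcsin(p_z) ≈ 67.97°, λ = atan2(p_y, p_x) ≈ -109.34°.

≈ lat 68°, lon -109°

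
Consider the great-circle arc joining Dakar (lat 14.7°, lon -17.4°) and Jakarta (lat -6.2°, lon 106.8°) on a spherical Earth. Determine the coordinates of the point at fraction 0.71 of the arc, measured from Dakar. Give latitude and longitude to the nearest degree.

≈ lat 3°, lon 72°

Write both endpoints as unit vectors p₁, p₂ with components (cos φ cos λ, cos φ sin λ, sin φ).
The central angle between the endpoints is δ = arccos(p₁·p₂) ≈ 2.175 rad (124.6°).
Interpolate at f = 0.71 with slerp weights a = sin((1−f)δ)/sin δ ≈ 0.716, b = sin(fδ)/sin δ ≈ 1.215.
p = a·p₁ + b·p₂ ≈ (0.312, 0.949, 0.051); φ = arcsin(p_z) ≈ 2.90°, λ = atan2(p_y, p_x) ≈ 71.78°.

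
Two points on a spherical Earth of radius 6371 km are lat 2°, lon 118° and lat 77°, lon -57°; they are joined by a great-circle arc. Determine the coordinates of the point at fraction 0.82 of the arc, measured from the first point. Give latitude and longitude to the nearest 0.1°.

≈ lat 84.7°, lon 105.7°

Convert each endpoint to a unit vector on the sphere (x = cos φ cos λ, y = cos φ sin λ, z = sin φ).
The central angle between the endpoints is δ = arccos(p₁·p₂) ≈ 1.762 rad (101.0°).
Interpolate at f = 0.82 with slerp weights a = sin((1−f)δ)/sin δ ≈ 0.318, b = sin(fδ)/sin δ ≈ 1.010.
p = a·p₁ + b·p₂ ≈ (-0.025, 0.090, 0.996); φ = arcsin(p_z) ≈ 84.66°, λ = atan2(p_y, p_x) ≈ 105.72°.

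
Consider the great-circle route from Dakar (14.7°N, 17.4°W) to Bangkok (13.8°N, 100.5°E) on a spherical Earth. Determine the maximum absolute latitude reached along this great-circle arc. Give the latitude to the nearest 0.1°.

The great circle lies in the plane with unit normal n̂ = (p₁ × p₂)/|p₁ × p₂|.
Here n̂_z ≈ +0.897; the vertex latitude is φ_max = arccos|n̂_z| ≈ 26.2°.

≈ 26.2°N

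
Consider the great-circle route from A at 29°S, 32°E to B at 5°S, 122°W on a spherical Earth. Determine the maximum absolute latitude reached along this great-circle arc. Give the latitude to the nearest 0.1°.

The great circle lies in the plane with unit normal n̂ = (p₁ × p₂)/|p₁ × p₂|.
Here n̂_z ≈ -0.569; the vertex latitude is φ_max = arccos|n̂_z| ≈ 55.3°.
Check via Clairaut: cos φ_max = |cos φ₁| · sin C = cos(29.0°)·sin(139.4°) ≈ 0.569, again giving ≈ 55.3°.

≈ 55.3°S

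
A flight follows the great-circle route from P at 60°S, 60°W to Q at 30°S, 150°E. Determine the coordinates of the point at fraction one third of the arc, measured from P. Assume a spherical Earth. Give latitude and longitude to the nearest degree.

≈ 77°S, 134°W

Write both endpoints as unit vectors p₁, p₂ with components (cos φ cos λ, cos φ sin λ, sin φ).
The central angle between the endpoints is δ = arccos(p₁·p₂) ≈ 1.513 rad (86.7°).
Interpolate at f = 1/3 with slerp weights a = sin((1−f)δ)/sin δ ≈ 0.847, b = sin(fδ)/sin δ ≈ 0.484.
p = a·p₁ + b·p₂ ≈ (-0.151, -0.157, -0.976); φ = arcsin(p_z) ≈ -77.40°, λ = atan2(p_y, p_x) ≈ -133.83°.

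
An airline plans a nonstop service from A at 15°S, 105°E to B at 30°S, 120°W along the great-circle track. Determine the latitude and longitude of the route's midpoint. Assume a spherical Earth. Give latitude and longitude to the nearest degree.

≈ 47°S, 165°E

The haversine formula gives a central angle δ ≈ 2.051 rad (117.5°) between the endpoints.
Interpolate at f = 1/2 with slerp weights a = sin((1−f)δ)/sin δ ≈ 0.964, b = sin(fδ)/sin δ ≈ 0.964.
p = a·p₁ + b·p₂ ≈ (-0.659, 0.176, -0.732); φ = arcsin(p_z) ≈ -47.02°, λ = atan2(p_y, p_x) ≈ 165.00°.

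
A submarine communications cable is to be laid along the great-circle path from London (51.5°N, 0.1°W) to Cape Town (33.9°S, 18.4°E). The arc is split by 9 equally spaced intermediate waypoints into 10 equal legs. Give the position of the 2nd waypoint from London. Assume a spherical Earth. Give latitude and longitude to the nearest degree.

≈ (35°N, 5°E)

From cos δ = sin φ₁ sin φ₂ + cos φ₁ cos φ₂ cos Δλ, the central angle is δ ≈ 1.517 rad (86.9°).
Interpolate at f = 2/10 with slerp weights a = sin((1−f)δ)/sin δ ≈ 0.938, b = sin(fδ)/sin δ ≈ 0.299.
p = a·p₁ + b·p₂ ≈ (0.820, 0.077, 0.567); φ = arcsin(p_z) ≈ 34.57°, λ = atan2(p_y, p_x) ≈ 5.39°.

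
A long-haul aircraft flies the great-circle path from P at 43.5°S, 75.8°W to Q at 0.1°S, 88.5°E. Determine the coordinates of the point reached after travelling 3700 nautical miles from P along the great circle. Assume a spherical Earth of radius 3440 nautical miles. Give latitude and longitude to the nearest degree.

The haversine formula gives a central angle δ ≈ 2.342 rad (134.2°) between the endpoints. The total great-circle distance is δ·R ≈ 2.342 × 3440 ≈ 8057 nmi, so the target fraction is f = 3700/8057 ≈ 0.459.
Interpolate at f ≈ 0.459 with slerp weights a = sin((1−f)δ)/sin δ ≈ 1.331, b = sin(fδ)/sin δ ≈ 1.227.
p = a·p₁ + b·p₂ ≈ (0.269, 0.291, -0.918); φ = arcsin(p_z) ≈ -66.66°, λ = atan2(p_y, p_x) ≈ 47.26°.

≈ 67°S, 47°E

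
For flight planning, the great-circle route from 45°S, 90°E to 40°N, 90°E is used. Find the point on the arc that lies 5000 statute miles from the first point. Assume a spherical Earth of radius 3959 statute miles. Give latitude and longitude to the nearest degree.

Write both endpoints as unit vectors p₁, p₂ with components (cos φ cos λ, cos φ sin λ, sin φ).
The central angle between the endpoints is δ = arccos(p₁·p₂) ≈ 1.484 rad (85.0°). The total great-circle distance is δ·R ≈ 1.484 × 3959 ≈ 5873 mi, so the target fraction is f = 5000/5873 ≈ 0.851.
Interpolate at f ≈ 0.851 with slerp weights a = sin((1−f)δ)/sin δ ≈ 0.220, b = sin(fδ)/sin δ ≈ 0.957.
p = a·p₁ + b·p₂ ≈ (0.000, 0.888, 0.460); φ = arcsin(p_z) ≈ 27.36°, λ = atan2(p_y, p_x) ≈ 90.00°.

≈ 27°N, 90°E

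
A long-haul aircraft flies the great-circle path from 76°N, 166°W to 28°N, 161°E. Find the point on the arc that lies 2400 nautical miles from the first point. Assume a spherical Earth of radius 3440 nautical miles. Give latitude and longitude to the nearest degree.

Write both endpoints as unit vectors p₁, p₂ with components (cos φ cos λ, cos φ sin λ, sin φ).
The central angle between the endpoints is δ = arccos(p₁·p₂) ≈ 0.883 rad (50.6°). The total great-circle distance is δ·R ≈ 0.883 × 3440 ≈ 3038 nmi, so the target fraction is f = 2400/3038 ≈ 0.790.
Interpolate at f ≈ 0.790 with slerp weights a = sin((1−f)δ)/sin δ ≈ 0.239, b = sin(fδ)/sin δ ≈ 0.831.
p = a·p₁ + b·p₂ ≈ (-0.750, 0.225, 0.622); φ = arcsin(p_z) ≈ 38.46°, λ = atan2(p_y, p_x) ≈ 163.30°.

≈ 38°N, 163°E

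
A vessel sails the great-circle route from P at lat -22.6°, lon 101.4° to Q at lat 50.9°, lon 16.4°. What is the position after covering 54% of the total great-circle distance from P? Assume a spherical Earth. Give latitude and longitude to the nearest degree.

≈ lat 22°, lon 66°

Write both endpoints as unit vectors p₁, p₂ with components (cos φ cos λ, cos φ sin λ, sin φ).
The central angle between the endpoints is δ = arccos(p₁·p₂) ≈ 1.821 rad (104.3°).
Interpolate at f = 0.54 with slerp weights a = sin((1−f)δ)/sin δ ≈ 0.767, b = sin(fδ)/sin δ ≈ 0.859.
p = a·p₁ + b·p₂ ≈ (0.380, 0.847, 0.372); φ = arcsin(p_z) ≈ 21.84°, λ = atan2(p_y, p_x) ≈ 65.85°.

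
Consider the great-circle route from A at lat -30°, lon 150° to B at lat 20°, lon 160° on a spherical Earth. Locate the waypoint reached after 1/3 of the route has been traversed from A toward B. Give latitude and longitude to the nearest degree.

Convert each endpoint to a unit vector on the sphere (x = cos φ cos λ, y = cos φ sin λ, z = sin φ).
The central angle between the endpoints is δ = arccos(p₁·p₂) ≈ 0.889 rad (50.9°).
Interpolate at f = 1/3 with slerp weights a = sin((1−f)δ)/sin δ ≈ 0.719, b = sin(fδ)/sin δ ≈ 0.376.
p = a·p₁ + b·p₂ ≈ (-0.872, 0.432, -0.231); φ = arcsin(p_z) ≈ -13.36°, λ = atan2(p_y, p_x) ≈ 153.62°.

≈ lat -13°, lon 154°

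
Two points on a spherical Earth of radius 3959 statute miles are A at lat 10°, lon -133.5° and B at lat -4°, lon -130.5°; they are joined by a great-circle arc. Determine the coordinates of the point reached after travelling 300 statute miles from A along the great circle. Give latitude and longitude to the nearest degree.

≈ lat 6°, lon -133°

The haversine formula gives a central angle δ ≈ 0.250 rad (14.3°) between the endpoints. The total great-circle distance is δ·R ≈ 0.250 × 3959 ≈ 989 mi, so the target fraction is f = 300/989 ≈ 0.303.
Interpolate at f ≈ 0.303 with slerp weights a = sin((1−f)δ)/sin δ ≈ 0.700, b = sin(fδ)/sin δ ≈ 0.306.
p = a·p₁ + b·p₂ ≈ (-0.673, -0.733, 0.100); φ = arcsin(p_z) ≈ 5.76°, λ = atan2(p_y, p_x) ≈ -132.58°.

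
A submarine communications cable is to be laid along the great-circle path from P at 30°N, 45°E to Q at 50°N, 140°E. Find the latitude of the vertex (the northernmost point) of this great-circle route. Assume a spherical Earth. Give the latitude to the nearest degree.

≈ 54°N

The great circle lies in the plane with unit normal n̂ = (p₁ × p₂)/|p₁ × p₂|.
Here n̂_z ≈ +0.588; the vertex latitude is φ_max = arccos|n̂_z| ≈ 54.0°.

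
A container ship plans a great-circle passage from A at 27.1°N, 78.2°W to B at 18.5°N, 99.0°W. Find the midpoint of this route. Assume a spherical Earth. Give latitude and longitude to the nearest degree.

Write both endpoints as unit vectors p₁, p₂ with components (cos φ cos λ, cos φ sin λ, sin φ).
The central angle between the endpoints is δ = arccos(p₁·p₂) ≈ 0.366 rad (21.0°).
Interpolate at f = 1/2 with slerp weights a = sin((1−f)δ)/sin δ ≈ 0.508, b = sin(fδ)/sin δ ≈ 0.508.
p = a·p₁ + b·p₂ ≈ (0.017, -0.919, 0.393); φ = arcsin(p_z) ≈ 23.14°, λ = atan2(p_y, p_x) ≈ -88.93°.

≈ 23°N, 89°W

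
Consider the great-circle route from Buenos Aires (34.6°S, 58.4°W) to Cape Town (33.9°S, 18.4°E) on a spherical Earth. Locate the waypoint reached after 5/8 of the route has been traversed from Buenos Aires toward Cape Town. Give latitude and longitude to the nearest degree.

Convert each endpoint to a unit vector on the sphere (x = cos φ cos λ, y = cos φ sin λ, z = sin φ).
The central angle between the endpoints is δ = arccos(p₁·p₂) ≈ 1.078 rad (61.8°).
Interpolate at f = 5/8 with slerp weights a = sin((1−f)δ)/sin δ ≈ 0.447, b = sin(fδ)/sin δ ≈ 0.708.
p = a·p₁ + b·p₂ ≈ (0.750, -0.127, -0.649); φ = arcsin(p_z) ≈ -40.43°, λ = atan2(p_y, p_x) ≈ -9.64°.

≈ 40°S, 10°W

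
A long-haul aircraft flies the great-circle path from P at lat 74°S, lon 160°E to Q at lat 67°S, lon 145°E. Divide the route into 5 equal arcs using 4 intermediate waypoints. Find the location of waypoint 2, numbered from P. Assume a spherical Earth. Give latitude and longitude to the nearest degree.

Write both endpoints as unit vectors p₁, p₂ with components (cos φ cos λ, cos φ sin λ, sin φ).
The central angle between the endpoints is δ = arccos(p₁·p₂) ≈ 0.149 rad (8.6°).
Interpolate at f = 2/5 with slerp weights a = sin((1−f)δ)/sin δ ≈ 0.601, b = sin(fδ)/sin δ ≈ 0.401.
p = a·p₁ + b·p₂ ≈ (-0.284, 0.147, -0.947); φ = arcsin(p_z) ≈ -71.35°, λ = atan2(p_y, p_x) ≈ 152.71°.

≈ lat 71°S, lon 153°E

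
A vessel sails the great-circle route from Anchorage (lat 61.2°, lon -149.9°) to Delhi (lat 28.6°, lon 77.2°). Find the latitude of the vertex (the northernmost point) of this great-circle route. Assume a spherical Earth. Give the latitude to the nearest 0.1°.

≈ 71.8°

The great circle lies in the plane with unit normal n̂ = (p₁ × p₂)/|p₁ × p₂|.
Here n̂_z ≈ -0.313; the vertex latitude is φ_max = arccos|n̂_z| ≈ 71.8°.
Check via Clairaut: cos φ_max = |cos φ₁| · sin C = cos(61.2°)·sin(40.5°) ≈ 0.313, again giving ≈ 71.8°.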